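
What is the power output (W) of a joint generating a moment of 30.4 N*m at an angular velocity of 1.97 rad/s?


P = M * omega
P = 30.4 * 1.97
P = 59.8880


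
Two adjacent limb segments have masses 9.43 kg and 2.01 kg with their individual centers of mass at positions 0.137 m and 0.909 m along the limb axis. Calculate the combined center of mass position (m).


COM = (m1*x1 + m2*x2) / (m1 + m2)
COM = (9.43*0.137 + 2.01*0.909) / (9.43 + 2.01)
Numerator = 3.1190
Denominator = 11.4400
COM = 0.2726


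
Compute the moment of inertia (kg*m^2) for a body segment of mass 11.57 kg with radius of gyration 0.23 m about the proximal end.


I = m * k^2
I = 11.57 * 0.23^2
k^2 = 0.0529
I = 0.6121


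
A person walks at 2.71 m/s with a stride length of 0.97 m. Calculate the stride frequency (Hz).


f = v / stride_length
f = 2.71 / 0.97
f = 2.7938


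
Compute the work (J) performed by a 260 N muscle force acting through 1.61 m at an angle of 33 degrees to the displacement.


W = F * d * cos(theta)
theta = 33 deg = 0.5760 rad
cos(theta) = 0.8387
W = 260 * 1.61 * 0.8387
W = 351.0675


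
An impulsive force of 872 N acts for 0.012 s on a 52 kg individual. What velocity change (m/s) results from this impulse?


J = F * dt = 872 * 0.012 = 10.4640 N*s
delta_v = J / m
delta_v = 10.4640 / 52
delta_v = 0.2012


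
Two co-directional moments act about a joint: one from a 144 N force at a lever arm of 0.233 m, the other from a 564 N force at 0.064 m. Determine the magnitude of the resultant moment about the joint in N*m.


M = F1 * d1 + F2 * d2
M = 144 * 0.233 + 564 * 0.064
M = 33.5520 + 36.0960
M = 69.6480


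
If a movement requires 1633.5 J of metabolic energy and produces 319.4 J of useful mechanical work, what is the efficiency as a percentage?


eta = (W_mech / E_meta) * 100
eta = (319.4 / 1633.5) * 100
ratio = 0.1955
eta = 19.5531


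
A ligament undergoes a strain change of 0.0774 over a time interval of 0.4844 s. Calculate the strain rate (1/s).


strain_rate = delta_strain / delta_t
strain_rate = 0.0774 / 0.4844
strain_rate = 0.1598


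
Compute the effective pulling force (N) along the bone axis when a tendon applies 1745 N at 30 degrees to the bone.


F_eff = F_tendon * cos(theta)
theta = 30 deg = 0.5236 rad
cos(theta) = 0.8660
F_eff = 1745 * 0.8660
F_eff = 1511.2143


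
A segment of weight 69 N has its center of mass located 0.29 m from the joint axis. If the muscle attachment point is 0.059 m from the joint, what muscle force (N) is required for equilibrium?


F_muscle = W * d_load / d_muscle
F_muscle = 69 * 0.29 / 0.059
Numerator = 20.0100
F_muscle = 339.1525


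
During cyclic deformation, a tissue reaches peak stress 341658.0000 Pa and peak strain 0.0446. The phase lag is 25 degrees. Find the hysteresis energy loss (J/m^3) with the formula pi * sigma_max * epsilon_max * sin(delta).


E_loss = pi * sigma_max * epsilon_max * sin(delta)
delta = 25 deg = 0.4363 rad
sin(delta) = 0.4226
E_loss = pi * 341658.0000 * 0.0446 * 0.4226
E_loss = 20231.3370


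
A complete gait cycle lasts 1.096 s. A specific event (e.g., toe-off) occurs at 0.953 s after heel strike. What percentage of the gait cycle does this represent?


pct = (event_time / cycle_time) * 100
pct = (0.953 / 1.096) * 100
ratio = 0.8695
pct = 86.9526


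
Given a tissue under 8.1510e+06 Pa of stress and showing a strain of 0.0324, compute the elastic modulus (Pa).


E = stress / strain
E = 8.1510e+06 / 0.0324
E = 2.5157e+08


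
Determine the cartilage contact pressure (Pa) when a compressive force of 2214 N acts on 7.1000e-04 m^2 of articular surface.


P = F / A
P = 2214 / 7.1000e-04
P = 3.1183e+06


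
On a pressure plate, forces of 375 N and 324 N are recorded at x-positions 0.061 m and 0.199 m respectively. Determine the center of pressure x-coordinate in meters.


COP_x = (F1*x1 + F2*x2) / (F1 + F2)
COP_x = (375*0.061 + 324*0.199) / (375 + 324)
Numerator = 87.3510
Denominator = 699
COP_x = 0.1250


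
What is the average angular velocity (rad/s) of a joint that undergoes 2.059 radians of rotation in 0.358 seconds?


omega = delta_theta / delta_t
omega = 2.059 / 0.358
omega = 5.7514


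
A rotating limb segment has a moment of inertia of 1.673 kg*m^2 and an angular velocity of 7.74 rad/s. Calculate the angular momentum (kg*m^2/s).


L = I * omega
L = 1.673 * 7.74
L = 12.9490


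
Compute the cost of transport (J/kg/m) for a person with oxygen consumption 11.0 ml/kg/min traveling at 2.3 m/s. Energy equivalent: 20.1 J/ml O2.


Power per kg = VO2 * 20.1 / 60
Power per kg = 11.0 * 20.1 / 60 = 3.6850 W/kg
Cost = power_per_kg / speed
Cost = 3.6850 / 2.3
Cost = 1.6022


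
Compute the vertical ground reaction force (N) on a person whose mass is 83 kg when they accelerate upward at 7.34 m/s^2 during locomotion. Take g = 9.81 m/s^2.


GRF = m * (g + a)
GRF = 83 * (9.81 + 7.34)
GRF = 83 * 17.1500
GRF = 1423.4500


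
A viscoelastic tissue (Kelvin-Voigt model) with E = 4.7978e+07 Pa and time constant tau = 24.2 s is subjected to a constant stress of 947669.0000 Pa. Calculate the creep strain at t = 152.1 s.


epsilon(t) = (sigma/E) * (1 - exp(-t/tau))
sigma/E = 947669.0000 / 4.7978e+07 = 0.0198
exp(-t/tau) = exp(-152.1 / 24.2) = 0.0019
epsilon = 0.0198 * (1 - 0.0019)
epsilon = 0.0197


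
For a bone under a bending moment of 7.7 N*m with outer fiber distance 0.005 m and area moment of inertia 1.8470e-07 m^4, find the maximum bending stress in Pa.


sigma = M * c / I
sigma = 7.7 * 0.005 / 1.8470e-07
M * c = 0.0385
sigma = 208446.1289


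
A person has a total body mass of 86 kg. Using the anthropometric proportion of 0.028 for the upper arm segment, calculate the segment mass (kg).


m_segment = body_mass * fraction
m_segment = 86 * 0.028
m_segment = 2.4080


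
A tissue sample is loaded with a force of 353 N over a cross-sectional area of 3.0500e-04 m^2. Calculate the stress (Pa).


stress = F / A
stress = 353 / 3.0500e-04
stress = 1.1574e+06


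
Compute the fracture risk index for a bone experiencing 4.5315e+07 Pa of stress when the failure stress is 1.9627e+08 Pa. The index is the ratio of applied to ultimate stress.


FRI = applied / ultimate
FRI = 4.5315e+07 / 1.9627e+08
FRI = 0.2309


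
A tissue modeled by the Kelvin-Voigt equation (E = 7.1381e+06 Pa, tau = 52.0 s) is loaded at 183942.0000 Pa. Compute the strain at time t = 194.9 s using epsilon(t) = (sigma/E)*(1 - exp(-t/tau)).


epsilon(t) = (sigma/E) * (1 - exp(-t/tau))
sigma/E = 183942.0000 / 7.1381e+06 = 0.0258
exp(-t/tau) = exp(-194.9 / 52.0) = 0.0236
epsilon = 0.0258 * (1 - 0.0236)
epsilon = 0.0252


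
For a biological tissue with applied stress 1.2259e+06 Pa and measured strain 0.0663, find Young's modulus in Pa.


E = stress / strain
E = 1.2259e+06 / 0.0663
E = 1.8490e+07


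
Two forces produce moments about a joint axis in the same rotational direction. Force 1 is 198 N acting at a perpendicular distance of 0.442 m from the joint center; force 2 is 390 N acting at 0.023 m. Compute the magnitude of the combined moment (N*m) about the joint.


M = F1 * d1 + F2 * d2
M = 198 * 0.442 + 390 * 0.023
M = 87.5160 + 8.9700
M = 96.4860


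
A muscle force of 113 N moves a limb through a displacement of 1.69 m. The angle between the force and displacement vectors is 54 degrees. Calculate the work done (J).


W = F * d * cos(theta)
theta = 54 deg = 0.9425 rad
cos(theta) = 0.5878
W = 113 * 1.69 * 0.5878
W = 112.2493


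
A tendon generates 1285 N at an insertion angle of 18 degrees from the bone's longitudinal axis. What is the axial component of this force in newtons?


F_eff = F_tendon * cos(theta)
theta = 18 deg = 0.3142 rad
cos(theta) = 0.9511
F_eff = 1285 * 0.9511
F_eff = 1222.1076


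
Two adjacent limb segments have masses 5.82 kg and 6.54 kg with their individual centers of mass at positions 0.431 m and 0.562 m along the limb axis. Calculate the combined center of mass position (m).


COM = (m1*x1 + m2*x2) / (m1 + m2)
COM = (5.82*0.431 + 6.54*0.562) / (5.82 + 6.54)
Numerator = 6.1839
Denominator = 12.3600
COM = 0.5003


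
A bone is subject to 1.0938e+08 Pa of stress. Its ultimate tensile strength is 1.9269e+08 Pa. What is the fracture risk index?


FRI = applied / ultimate
FRI = 1.0938e+08 / 1.9269e+08
FRI = 0.5676


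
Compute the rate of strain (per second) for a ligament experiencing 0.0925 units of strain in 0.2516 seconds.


strain_rate = delta_strain / delta_t
strain_rate = 0.0925 / 0.2516
strain_rate = 0.3676


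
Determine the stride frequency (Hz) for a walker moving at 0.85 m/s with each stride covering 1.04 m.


f = v / stride_length
f = 0.85 / 1.04
f = 0.8173


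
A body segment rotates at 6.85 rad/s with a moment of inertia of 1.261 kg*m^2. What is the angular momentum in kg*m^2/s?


L = I * omega
L = 1.261 * 6.85
L = 8.6378


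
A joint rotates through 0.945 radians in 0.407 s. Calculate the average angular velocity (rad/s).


omega = delta_theta / delta_t
omega = 0.945 / 0.407
omega = 2.3219


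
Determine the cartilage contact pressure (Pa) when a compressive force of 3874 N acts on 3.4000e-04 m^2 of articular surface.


P = F / A
P = 3874 / 3.4000e-04
P = 1.1394e+07


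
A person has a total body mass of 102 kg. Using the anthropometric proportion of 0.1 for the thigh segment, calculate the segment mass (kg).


m_segment = body_mass * fraction
m_segment = 102 * 0.1
m_segment = 10.2000


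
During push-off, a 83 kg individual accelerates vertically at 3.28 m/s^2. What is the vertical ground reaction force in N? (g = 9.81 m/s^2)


GRF = m * (g + a)
GRF = 83 * (9.81 + 3.28)
GRF = 83 * 13.0900
GRF = 1086.4700


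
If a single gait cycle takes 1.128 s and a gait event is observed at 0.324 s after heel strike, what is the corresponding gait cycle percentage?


pct = (event_time / cycle_time) * 100
pct = (0.324 / 1.128) * 100
ratio = 0.2872
pct = 28.7234


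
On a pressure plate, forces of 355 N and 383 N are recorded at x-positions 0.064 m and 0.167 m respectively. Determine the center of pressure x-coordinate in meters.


COP_x = (F1*x1 + F2*x2) / (F1 + F2)
COP_x = (355*0.064 + 383*0.167) / (355 + 383)
Numerator = 86.6810
Denominator = 738
COP_x = 0.1175


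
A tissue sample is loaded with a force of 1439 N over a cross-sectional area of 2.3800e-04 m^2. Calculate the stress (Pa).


stress = F / A
stress = 1439 / 2.3800e-04
stress = 6.0462e+06


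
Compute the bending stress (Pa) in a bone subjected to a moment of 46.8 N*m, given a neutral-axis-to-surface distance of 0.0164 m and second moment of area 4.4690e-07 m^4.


sigma = M * c / I
sigma = 46.8 * 0.0164 / 4.4690e-07
M * c = 0.7675
sigma = 1.7174e+06


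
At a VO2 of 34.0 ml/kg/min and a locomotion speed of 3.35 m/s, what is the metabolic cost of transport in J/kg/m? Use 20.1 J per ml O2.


Power per kg = VO2 * 20.1 / 60
Power per kg = 34.0 * 20.1 / 60 = 11.3900 W/kg
Cost = power_per_kg / speed
Cost = 11.3900 / 3.35
Cost = 3.4000


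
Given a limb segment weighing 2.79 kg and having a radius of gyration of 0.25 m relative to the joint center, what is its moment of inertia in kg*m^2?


I = m * k^2
I = 2.79 * 0.25^2
k^2 = 0.0625
I = 0.1744


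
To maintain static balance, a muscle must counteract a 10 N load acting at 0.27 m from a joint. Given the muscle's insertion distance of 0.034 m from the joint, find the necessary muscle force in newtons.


F_muscle = W * d_load / d_muscle
F_muscle = 10 * 0.27 / 0.034
Numerator = 2.7000
F_muscle = 79.4118


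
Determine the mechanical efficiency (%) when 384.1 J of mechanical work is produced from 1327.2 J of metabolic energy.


eta = (W_mech / E_meta) * 100
eta = (384.1 / 1327.2) * 100
ratio = 0.2894
eta = 28.9406


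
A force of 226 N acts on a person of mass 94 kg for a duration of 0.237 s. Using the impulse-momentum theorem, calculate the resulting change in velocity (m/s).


J = F * dt = 226 * 0.237 = 53.5620 N*s
delta_v = J / m
delta_v = 53.5620 / 94
delta_v = 0.5698


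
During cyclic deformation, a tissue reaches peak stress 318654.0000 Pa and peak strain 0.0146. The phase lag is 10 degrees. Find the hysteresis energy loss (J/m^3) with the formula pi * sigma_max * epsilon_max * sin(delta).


E_loss = pi * sigma_max * epsilon_max * sin(delta)
delta = 10 deg = 0.1745 rad
sin(delta) = 0.1736
E_loss = pi * 318654.0000 * 0.0146 * 0.1736
E_loss = 2538.0042


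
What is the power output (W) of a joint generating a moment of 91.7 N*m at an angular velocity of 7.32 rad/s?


P = M * omega
P = 91.7 * 7.32
P = 671.2440


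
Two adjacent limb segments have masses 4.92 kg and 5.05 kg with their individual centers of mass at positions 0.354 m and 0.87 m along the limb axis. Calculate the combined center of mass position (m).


COM = (m1*x1 + m2*x2) / (m1 + m2)
COM = (4.92*0.354 + 5.05*0.87) / (4.92 + 5.05)
Numerator = 6.1352
Denominator = 9.9700
COM = 0.6154


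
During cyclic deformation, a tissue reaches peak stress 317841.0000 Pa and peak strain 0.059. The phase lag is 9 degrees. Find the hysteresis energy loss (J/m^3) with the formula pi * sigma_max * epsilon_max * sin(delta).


E_loss = pi * sigma_max * epsilon_max * sin(delta)
delta = 9 deg = 0.1571 rad
sin(delta) = 0.1564
E_loss = pi * 317841.0000 * 0.059 * 0.1564
E_loss = 9216.0377


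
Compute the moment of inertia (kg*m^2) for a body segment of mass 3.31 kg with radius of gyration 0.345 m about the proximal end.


I = m * k^2
I = 3.31 * 0.345^2
k^2 = 0.1190
I = 0.3940


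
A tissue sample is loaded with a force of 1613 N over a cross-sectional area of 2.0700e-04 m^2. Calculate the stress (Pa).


stress = F / A
stress = 1613 / 2.0700e-04
stress = 7.7923e+06


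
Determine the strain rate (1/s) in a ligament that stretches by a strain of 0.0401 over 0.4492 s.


strain_rate = delta_strain / delta_t
strain_rate = 0.0401 / 0.4492
strain_rate = 0.0893


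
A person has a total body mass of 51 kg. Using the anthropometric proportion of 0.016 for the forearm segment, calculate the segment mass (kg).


m_segment = body_mass * fraction
m_segment = 51 * 0.016
m_segment = 0.8160


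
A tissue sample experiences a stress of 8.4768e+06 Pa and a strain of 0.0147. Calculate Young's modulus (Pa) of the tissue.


E = stress / strain
E = 8.4768e+06 / 0.0147
E = 5.7665e+08


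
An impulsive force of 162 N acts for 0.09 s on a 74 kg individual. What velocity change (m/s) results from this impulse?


J = F * dt = 162 * 0.09 = 14.5800 N*s
delta_v = J / m
delta_v = 14.5800 / 74
delta_v = 0.1970


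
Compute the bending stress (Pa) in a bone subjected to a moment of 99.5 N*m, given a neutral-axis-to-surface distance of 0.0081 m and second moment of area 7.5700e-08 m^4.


sigma = M * c / I
sigma = 99.5 * 0.0081 / 7.5700e-08
M * c = 0.8059
sigma = 1.0647e+07


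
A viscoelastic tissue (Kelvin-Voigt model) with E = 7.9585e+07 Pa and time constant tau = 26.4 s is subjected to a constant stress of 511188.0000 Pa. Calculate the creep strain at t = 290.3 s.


epsilon(t) = (sigma/E) * (1 - exp(-t/tau))
sigma/E = 511188.0000 / 7.9585e+07 = 0.0064
exp(-t/tau) = exp(-290.3 / 26.4) = 1.6765e-05
epsilon = 0.0064 * (1 - 1.6765e-05)
epsilon = 0.0064


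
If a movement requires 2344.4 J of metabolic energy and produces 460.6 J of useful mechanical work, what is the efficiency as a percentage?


eta = (W_mech / E_meta) * 100
eta = (460.6 / 2344.4) * 100
ratio = 0.1965
eta = 19.6468


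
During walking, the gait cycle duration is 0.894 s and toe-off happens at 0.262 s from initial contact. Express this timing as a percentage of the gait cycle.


pct = (event_time / cycle_time) * 100
pct = (0.262 / 0.894) * 100
ratio = 0.2931
pct = 29.3065


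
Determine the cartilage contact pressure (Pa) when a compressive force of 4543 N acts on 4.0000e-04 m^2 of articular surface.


P = F / A
P = 4543 / 4.0000e-04
P = 1.1358e+07


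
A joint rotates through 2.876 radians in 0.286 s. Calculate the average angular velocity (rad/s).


omega = delta_theta / delta_t
omega = 2.876 / 0.286
omega = 10.0559


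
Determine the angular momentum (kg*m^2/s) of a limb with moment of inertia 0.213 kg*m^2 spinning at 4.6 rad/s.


L = I * omega
L = 0.213 * 4.6
L = 0.9798


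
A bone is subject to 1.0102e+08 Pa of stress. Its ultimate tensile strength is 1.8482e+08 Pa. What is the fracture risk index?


FRI = applied / ultimate
FRI = 1.0102e+08 / 1.8482e+08
FRI = 0.5466


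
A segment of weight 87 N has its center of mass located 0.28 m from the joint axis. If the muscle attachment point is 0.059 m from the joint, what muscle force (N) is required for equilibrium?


F_muscle = W * d_load / d_muscle
F_muscle = 87 * 0.28 / 0.059
Numerator = 24.3600
F_muscle = 412.8814


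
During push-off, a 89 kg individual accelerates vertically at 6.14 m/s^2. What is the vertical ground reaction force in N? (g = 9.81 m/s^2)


GRF = m * (g + a)
GRF = 89 * (9.81 + 6.14)
GRF = 89 * 15.9500
GRF = 1419.5500


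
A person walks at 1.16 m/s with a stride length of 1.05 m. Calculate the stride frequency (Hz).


f = v / stride_length
f = 1.16 / 1.05
f = 1.1048


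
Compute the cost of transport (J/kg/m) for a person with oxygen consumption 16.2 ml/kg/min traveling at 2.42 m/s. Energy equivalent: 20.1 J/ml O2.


Power per kg = VO2 * 20.1 / 60
Power per kg = 16.2 * 20.1 / 60 = 5.4270 W/kg
Cost = power_per_kg / speed
Cost = 5.4270 / 2.42
Cost = 2.2426


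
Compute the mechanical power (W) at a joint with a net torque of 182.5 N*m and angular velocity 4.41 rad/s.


P = M * omega
P = 182.5 * 4.41
P = 804.8250


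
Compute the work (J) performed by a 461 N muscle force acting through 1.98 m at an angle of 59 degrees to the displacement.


W = F * d * cos(theta)
theta = 59 deg = 1.0297 rad
cos(theta) = 0.5150
W = 461 * 1.98 * 0.5150
W = 470.1165


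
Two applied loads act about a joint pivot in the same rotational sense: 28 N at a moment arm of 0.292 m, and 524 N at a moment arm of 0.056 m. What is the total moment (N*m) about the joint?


M = F1 * d1 + F2 * d2
M = 28 * 0.292 + 524 * 0.056
M = 8.1760 + 29.3440
M = 37.5200


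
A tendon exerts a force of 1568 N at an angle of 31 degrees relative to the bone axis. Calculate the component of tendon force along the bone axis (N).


F_eff = F_tendon * cos(theta)
theta = 31 deg = 0.5411 rad
cos(theta) = 0.8572
F_eff = 1568 * 0.8572
F_eff = 1344.0383


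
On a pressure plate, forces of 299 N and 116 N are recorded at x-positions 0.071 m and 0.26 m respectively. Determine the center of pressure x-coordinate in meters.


COP_x = (F1*x1 + F2*x2) / (F1 + F2)
COP_x = (299*0.071 + 116*0.26) / (299 + 116)
Numerator = 51.3890
Denominator = 415
COP_x = 0.1238


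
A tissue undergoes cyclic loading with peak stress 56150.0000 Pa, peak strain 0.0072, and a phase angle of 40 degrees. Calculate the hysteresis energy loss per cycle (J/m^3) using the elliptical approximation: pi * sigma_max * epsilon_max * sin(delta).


E_loss = pi * sigma_max * epsilon_max * sin(delta)
delta = 40 deg = 0.6981 rad
sin(delta) = 0.6428
E_loss = pi * 56150.0000 * 0.0072 * 0.6428
E_loss = 816.3937


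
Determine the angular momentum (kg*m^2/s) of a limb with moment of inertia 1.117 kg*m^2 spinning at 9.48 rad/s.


L = I * omega
L = 1.117 * 9.48
L = 10.5892


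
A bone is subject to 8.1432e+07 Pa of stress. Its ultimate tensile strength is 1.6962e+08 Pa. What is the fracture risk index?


FRI = applied / ultimate
FRI = 8.1432e+07 / 1.6962e+08
FRI = 0.4801


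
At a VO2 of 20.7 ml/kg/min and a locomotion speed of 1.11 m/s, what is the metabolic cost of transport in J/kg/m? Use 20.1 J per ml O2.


Power per kg = VO2 * 20.1 / 60
Power per kg = 20.7 * 20.1 / 60 = 6.9345 W/kg
Cost = power_per_kg / speed
Cost = 6.9345 / 1.11
Cost = 6.2473


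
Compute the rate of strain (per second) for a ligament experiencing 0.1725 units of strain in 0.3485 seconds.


strain_rate = delta_strain / delta_t
strain_rate = 0.1725 / 0.3485
strain_rate = 0.4950


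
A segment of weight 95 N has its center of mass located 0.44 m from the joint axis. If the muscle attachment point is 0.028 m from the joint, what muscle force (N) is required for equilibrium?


F_muscle = W * d_load / d_muscle
F_muscle = 95 * 0.44 / 0.028
Numerator = 41.8000
F_muscle = 1492.8571


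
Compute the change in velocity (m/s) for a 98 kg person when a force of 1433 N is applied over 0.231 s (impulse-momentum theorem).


J = F * dt = 1433 * 0.231 = 331.0230 N*s
delta_v = J / m
delta_v = 331.0230 / 98
delta_v = 3.3778


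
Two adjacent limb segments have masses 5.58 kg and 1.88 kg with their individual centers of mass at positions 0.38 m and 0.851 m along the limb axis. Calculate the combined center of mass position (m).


COM = (m1*x1 + m2*x2) / (m1 + m2)
COM = (5.58*0.38 + 1.88*0.851) / (5.58 + 1.88)
Numerator = 3.7203
Denominator = 7.4600
COM = 0.4987


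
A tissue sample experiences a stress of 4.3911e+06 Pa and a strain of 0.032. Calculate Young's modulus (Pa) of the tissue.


E = stress / strain
E = 4.3911e+06 / 0.032
E = 1.3722e+08


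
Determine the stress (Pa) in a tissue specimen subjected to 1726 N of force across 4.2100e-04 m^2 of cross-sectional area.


stress = F / A
stress = 1726 / 4.2100e-04
stress = 4.0998e+06


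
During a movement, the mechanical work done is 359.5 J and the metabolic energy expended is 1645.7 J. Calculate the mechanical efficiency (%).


eta = (W_mech / E_meta) * 100
eta = (359.5 / 1645.7) * 100
ratio = 0.2184
eta = 21.8448


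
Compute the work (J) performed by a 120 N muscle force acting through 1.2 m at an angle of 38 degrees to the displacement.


W = F * d * cos(theta)
theta = 38 deg = 0.6632 rad
cos(theta) = 0.7880
W = 120 * 1.2 * 0.7880
W = 113.4735


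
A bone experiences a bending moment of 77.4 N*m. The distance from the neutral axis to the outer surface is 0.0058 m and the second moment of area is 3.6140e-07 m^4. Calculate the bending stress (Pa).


sigma = M * c / I
sigma = 77.4 * 0.0058 / 3.6140e-07
M * c = 0.4489
sigma = 1.2422e+06


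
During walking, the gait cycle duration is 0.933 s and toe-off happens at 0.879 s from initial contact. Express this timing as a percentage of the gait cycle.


pct = (event_time / cycle_time) * 100
pct = (0.879 / 0.933) * 100
ratio = 0.9421
pct = 94.2122


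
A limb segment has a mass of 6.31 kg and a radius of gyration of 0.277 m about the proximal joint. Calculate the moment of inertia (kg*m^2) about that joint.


I = m * k^2
I = 6.31 * 0.277^2
k^2 = 0.0767
I = 0.4842


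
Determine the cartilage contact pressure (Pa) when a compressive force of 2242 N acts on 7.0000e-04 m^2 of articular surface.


P = F / A
P = 2242 / 7.0000e-04
P = 3.2029e+06


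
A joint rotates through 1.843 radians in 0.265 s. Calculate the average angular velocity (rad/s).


omega = delta_theta / delta_t
omega = 1.843 / 0.265
omega = 6.9547


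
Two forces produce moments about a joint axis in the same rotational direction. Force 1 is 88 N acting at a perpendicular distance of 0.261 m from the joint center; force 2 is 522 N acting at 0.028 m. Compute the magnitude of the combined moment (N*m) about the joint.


M = F1 * d1 + F2 * d2
M = 88 * 0.261 + 522 * 0.028
M = 22.9680 + 14.6160
M = 37.5840


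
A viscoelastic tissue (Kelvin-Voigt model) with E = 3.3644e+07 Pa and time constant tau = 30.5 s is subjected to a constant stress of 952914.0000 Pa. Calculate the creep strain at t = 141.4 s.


epsilon(t) = (sigma/E) * (1 - exp(-t/tau))
sigma/E = 952914.0000 / 3.3644e+07 = 0.0283
exp(-t/tau) = exp(-141.4 / 30.5) = 0.0097
epsilon = 0.0283 * (1 - 0.0097)
epsilon = 0.0280


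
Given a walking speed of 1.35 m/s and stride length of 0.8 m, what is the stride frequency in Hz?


f = v / stride_length
f = 1.35 / 0.8
f = 1.6875


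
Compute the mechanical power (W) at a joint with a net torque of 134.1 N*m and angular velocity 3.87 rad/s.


P = M * omega
P = 134.1 * 3.87
P = 518.9670


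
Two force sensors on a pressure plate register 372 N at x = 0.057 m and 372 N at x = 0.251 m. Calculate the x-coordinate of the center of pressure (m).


COP_x = (F1*x1 + F2*x2) / (F1 + F2)
COP_x = (372*0.057 + 372*0.251) / (372 + 372)
Numerator = 114.5760
Denominator = 744
COP_x = 0.1540


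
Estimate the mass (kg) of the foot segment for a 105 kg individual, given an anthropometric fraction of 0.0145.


m_segment = body_mass * fraction
m_segment = 105 * 0.0145
m_segment = 1.5225


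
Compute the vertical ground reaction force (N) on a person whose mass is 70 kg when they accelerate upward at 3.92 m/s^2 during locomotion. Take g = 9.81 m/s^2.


GRF = m * (g + a)
GRF = 70 * (9.81 + 3.92)
GRF = 70 * 13.7300
GRF = 961.1000


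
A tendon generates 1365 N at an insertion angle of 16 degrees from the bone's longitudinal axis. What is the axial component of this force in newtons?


F_eff = F_tendon * cos(theta)
theta = 16 deg = 0.2793 rad
cos(theta) = 0.9613
F_eff = 1365 * 0.9613
F_eff = 1312.1222


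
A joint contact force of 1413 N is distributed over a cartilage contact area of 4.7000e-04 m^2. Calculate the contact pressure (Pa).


P = F / A
P = 1413 / 4.7000e-04
P = 3.0064e+06


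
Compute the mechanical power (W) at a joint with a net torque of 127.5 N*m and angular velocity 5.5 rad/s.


P = M * omega
P = 127.5 * 5.5
P = 701.2500


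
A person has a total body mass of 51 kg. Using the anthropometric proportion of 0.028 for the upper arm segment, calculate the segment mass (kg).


m_segment = body_mass * fraction
m_segment = 51 * 0.028
m_segment = 1.4280


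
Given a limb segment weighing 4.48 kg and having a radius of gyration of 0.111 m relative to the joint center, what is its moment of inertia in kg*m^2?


I = m * k^2
I = 4.48 * 0.111^2
k^2 = 0.0123
I = 0.0552


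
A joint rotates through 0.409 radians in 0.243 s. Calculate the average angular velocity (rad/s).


omega = delta_theta / delta_t
omega = 0.409 / 0.243
omega = 1.6831


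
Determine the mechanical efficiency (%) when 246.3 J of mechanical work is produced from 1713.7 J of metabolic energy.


eta = (W_mech / E_meta) * 100
eta = (246.3 / 1713.7) * 100
ratio = 0.1437
eta = 14.3724


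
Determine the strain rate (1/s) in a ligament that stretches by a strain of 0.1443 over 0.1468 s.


strain_rate = delta_strain / delta_t
strain_rate = 0.1443 / 0.1468
strain_rate = 0.9830


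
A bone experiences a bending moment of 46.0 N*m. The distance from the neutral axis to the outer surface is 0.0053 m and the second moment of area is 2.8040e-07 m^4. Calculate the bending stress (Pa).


sigma = M * c / I
sigma = 46.0 * 0.0053 / 2.8040e-07
M * c = 0.2438
sigma = 869472.1826


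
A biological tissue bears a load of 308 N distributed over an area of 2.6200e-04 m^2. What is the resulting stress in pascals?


stress = F / A
stress = 308 / 2.6200e-04
stress = 1.1756e+06


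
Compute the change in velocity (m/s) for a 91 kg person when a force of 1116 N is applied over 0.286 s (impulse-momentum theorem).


J = F * dt = 1116 * 0.286 = 319.1760 N*s
delta_v = J / m
delta_v = 319.1760 / 91
delta_v = 3.5074


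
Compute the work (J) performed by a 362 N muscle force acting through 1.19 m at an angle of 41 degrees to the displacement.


W = F * d * cos(theta)
theta = 41 deg = 0.7156 rad
cos(theta) = 0.7547
W = 362 * 1.19 * 0.7547
W = 325.1138


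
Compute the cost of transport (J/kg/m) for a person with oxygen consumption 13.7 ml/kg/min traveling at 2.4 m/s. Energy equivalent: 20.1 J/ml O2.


Power per kg = VO2 * 20.1 / 60
Power per kg = 13.7 * 20.1 / 60 = 4.5895 W/kg
Cost = power_per_kg / speed
Cost = 4.5895 / 2.4
Cost = 1.9123


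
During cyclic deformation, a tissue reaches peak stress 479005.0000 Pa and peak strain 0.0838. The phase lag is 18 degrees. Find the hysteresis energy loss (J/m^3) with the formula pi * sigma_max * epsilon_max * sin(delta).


E_loss = pi * sigma_max * epsilon_max * sin(delta)
delta = 18 deg = 0.3142 rad
sin(delta) = 0.3090
E_loss = pi * 479005.0000 * 0.0838 * 0.3090
E_loss = 38968.7345


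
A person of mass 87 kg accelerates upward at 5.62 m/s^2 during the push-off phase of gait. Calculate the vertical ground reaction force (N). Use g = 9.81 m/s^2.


GRF = m * (g + a)
GRF = 87 * (9.81 + 5.62)
GRF = 87 * 15.4300
GRF = 1342.4100


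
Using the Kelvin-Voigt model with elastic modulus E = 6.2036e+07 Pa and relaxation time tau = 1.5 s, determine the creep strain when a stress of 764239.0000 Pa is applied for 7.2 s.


epsilon(t) = (sigma/E) * (1 - exp(-t/tau))
sigma/E = 764239.0000 / 6.2036e+07 = 0.0123
exp(-t/tau) = exp(-7.2 / 1.5) = 0.0082
epsilon = 0.0123 * (1 - 0.0082)
epsilon = 0.0122


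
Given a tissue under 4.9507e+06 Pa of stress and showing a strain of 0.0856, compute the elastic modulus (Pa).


E = stress / strain
E = 4.9507e+06 / 0.0856
E = 5.7835e+07


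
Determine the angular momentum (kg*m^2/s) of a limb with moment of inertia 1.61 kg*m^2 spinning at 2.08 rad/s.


L = I * omega
L = 1.61 * 2.08
L = 3.3488


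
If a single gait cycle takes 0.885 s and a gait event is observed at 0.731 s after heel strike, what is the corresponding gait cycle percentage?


pct = (event_time / cycle_time) * 100
pct = (0.731 / 0.885) * 100
ratio = 0.8260
pct = 82.5989


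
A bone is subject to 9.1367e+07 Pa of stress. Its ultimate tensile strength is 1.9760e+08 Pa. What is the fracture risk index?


FRI = applied / ultimate
FRI = 9.1367e+07 / 1.9760e+08
FRI = 0.4624


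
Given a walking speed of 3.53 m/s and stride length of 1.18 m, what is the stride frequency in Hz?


f = v / stride_length
f = 3.53 / 1.18
f = 2.9915


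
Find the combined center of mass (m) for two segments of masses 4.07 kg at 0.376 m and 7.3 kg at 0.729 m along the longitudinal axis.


COM = (m1*x1 + m2*x2) / (m1 + m2)
COM = (4.07*0.376 + 7.3*0.729) / (4.07 + 7.3)
Numerator = 6.8520
Denominator = 11.3700
COM = 0.6026


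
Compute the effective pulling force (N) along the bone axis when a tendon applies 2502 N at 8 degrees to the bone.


F_eff = F_tendon * cos(theta)
theta = 8 deg = 0.1396 rad
cos(theta) = 0.9903
F_eff = 2502 * 0.9903
F_eff = 2477.6507


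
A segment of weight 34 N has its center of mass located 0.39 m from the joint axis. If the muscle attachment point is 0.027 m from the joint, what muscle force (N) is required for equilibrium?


F_muscle = W * d_load / d_muscle
F_muscle = 34 * 0.39 / 0.027
Numerator = 13.2600
F_muscle = 491.1111


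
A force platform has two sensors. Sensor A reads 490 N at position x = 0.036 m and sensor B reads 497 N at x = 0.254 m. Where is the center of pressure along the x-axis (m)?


COP_x = (F1*x1 + F2*x2) / (F1 + F2)
COP_x = (490*0.036 + 497*0.254) / (490 + 497)
Numerator = 143.8780
Denominator = 987
COP_x = 0.1458


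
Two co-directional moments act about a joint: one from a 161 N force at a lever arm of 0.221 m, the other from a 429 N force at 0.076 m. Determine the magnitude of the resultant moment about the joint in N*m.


M = F1 * d1 + F2 * d2
M = 161 * 0.221 + 429 * 0.076
M = 35.5810 + 32.6040
M = 68.1850


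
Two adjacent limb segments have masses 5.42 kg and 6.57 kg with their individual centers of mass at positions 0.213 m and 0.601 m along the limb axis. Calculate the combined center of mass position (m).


COM = (m1*x1 + m2*x2) / (m1 + m2)
COM = (5.42*0.213 + 6.57*0.601) / (5.42 + 6.57)
Numerator = 5.1030
Denominator = 11.9900
COM = 0.4256


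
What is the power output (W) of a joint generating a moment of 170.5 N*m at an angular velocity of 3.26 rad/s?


P = M * omega
P = 170.5 * 3.26
P = 555.8300


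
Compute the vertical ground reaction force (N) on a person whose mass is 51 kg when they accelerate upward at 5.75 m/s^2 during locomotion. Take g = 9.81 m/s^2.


GRF = m * (g + a)
GRF = 51 * (9.81 + 5.75)
GRF = 51 * 15.5600
GRF = 793.5600


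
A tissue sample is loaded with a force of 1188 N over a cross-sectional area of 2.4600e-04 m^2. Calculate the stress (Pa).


stress = F / A
stress = 1188 / 2.4600e-04
stress = 4.8293e+06


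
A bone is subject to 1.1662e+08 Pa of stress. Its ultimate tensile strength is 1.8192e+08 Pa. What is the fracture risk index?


FRI = applied / ultimate
FRI = 1.1662e+08 / 1.8192e+08
FRI = 0.6411


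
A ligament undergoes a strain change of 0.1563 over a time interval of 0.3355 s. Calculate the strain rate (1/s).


strain_rate = delta_strain / delta_t
strain_rate = 0.1563 / 0.3355
strain_rate = 0.4659


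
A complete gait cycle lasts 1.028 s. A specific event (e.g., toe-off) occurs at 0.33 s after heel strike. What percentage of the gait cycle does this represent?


pct = (event_time / cycle_time) * 100
pct = (0.33 / 1.028) * 100
ratio = 0.3210
pct = 32.1012


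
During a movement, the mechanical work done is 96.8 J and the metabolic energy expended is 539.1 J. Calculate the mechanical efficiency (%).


eta = (W_mech / E_meta) * 100
eta = (96.8 / 539.1) * 100
ratio = 0.1796
eta = 17.9559


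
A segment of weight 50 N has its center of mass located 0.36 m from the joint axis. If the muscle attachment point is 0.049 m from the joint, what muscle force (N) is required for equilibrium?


F_muscle = W * d_load / d_muscle
F_muscle = 50 * 0.36 / 0.049
Numerator = 18.0000
F_muscle = 367.3469


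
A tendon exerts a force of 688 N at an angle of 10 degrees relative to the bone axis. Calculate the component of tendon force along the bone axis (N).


F_eff = F_tendon * cos(theta)
theta = 10 deg = 0.1745 rad
cos(theta) = 0.9848
F_eff = 688 * 0.9848
F_eff = 677.5477


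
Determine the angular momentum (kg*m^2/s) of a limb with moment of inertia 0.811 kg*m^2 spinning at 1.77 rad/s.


L = I * omega
L = 0.811 * 1.77
L = 1.4355


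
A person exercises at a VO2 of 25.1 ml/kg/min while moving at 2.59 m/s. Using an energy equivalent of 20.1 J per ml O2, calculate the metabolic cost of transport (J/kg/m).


Power per kg = VO2 * 20.1 / 60
Power per kg = 25.1 * 20.1 / 60 = 8.4085 W/kg
Cost = power_per_kg / speed
Cost = 8.4085 / 2.59
Cost = 3.2465


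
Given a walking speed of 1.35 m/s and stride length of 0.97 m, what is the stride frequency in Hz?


f = v / stride_length
f = 1.35 / 0.97
f = 1.3918


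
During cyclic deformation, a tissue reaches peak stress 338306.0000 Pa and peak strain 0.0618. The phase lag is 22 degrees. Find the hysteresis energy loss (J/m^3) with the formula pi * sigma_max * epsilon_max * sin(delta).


E_loss = pi * sigma_max * epsilon_max * sin(delta)
delta = 22 deg = 0.3840 rad
sin(delta) = 0.3746
E_loss = pi * 338306.0000 * 0.0618 * 0.3746
E_loss = 24605.0054


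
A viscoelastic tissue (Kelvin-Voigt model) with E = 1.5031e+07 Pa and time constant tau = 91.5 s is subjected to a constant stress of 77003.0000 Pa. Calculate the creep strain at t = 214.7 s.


epsilon(t) = (sigma/E) * (1 - exp(-t/tau))
sigma/E = 77003.0000 / 1.5031e+07 = 0.0051
exp(-t/tau) = exp(-214.7 / 91.5) = 0.0957
epsilon = 0.0051 * (1 - 0.0957)
epsilon = 0.0046


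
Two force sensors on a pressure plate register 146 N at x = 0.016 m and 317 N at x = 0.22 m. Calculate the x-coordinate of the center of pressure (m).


COP_x = (F1*x1 + F2*x2) / (F1 + F2)
COP_x = (146*0.016 + 317*0.22) / (146 + 317)
Numerator = 72.0760
Denominator = 463
COP_x = 0.1557


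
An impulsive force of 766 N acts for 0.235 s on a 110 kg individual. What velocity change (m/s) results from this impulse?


J = F * dt = 766 * 0.235 = 180.0100 N*s
delta_v = J / m
delta_v = 180.0100 / 110
delta_v = 1.6365


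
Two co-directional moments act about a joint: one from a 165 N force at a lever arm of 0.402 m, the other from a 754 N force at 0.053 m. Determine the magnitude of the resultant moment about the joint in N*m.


M = F1 * d1 + F2 * d2
M = 165 * 0.402 + 754 * 0.053
M = 66.3300 + 39.9620
M = 106.2920


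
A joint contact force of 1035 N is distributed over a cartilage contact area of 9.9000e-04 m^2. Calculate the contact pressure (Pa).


P = F / A
P = 1035 / 9.9000e-04
P = 1.0455e+06


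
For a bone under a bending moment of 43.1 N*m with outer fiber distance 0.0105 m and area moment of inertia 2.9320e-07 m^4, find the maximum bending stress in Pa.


sigma = M * c / I
sigma = 43.1 * 0.0105 / 2.9320e-07
M * c = 0.4526
sigma = 1.5435e+06


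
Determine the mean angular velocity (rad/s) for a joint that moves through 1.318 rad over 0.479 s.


omega = delta_theta / delta_t
omega = 1.318 / 0.479
omega = 2.7516


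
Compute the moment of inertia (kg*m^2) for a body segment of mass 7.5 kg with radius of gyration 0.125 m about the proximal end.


I = m * k^2
I = 7.5 * 0.125^2
k^2 = 0.0156
I = 0.1172


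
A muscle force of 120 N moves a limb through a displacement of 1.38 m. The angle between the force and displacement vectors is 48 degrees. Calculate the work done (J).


W = F * d * cos(theta)
theta = 48 deg = 0.8378 rad
cos(theta) = 0.6691
W = 120 * 1.38 * 0.6691
W = 110.8080


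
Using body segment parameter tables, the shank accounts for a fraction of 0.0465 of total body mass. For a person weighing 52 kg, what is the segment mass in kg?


m_segment = body_mass * fraction
m_segment = 52 * 0.0465
m_segment = 2.4180


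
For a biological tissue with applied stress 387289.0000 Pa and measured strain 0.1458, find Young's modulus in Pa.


E = stress / strain
E = 387289.0000 / 0.1458
E = 2.6563e+06


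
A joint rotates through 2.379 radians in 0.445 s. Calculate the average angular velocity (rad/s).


omega = delta_theta / delta_t
omega = 2.379 / 0.445
omega = 5.3461


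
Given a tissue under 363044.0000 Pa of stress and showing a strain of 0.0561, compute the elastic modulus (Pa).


E = stress / strain
E = 363044.0000 / 0.0561
E = 6.4714e+06


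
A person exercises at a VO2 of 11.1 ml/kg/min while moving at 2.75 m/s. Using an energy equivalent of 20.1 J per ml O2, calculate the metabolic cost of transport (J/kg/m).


Power per kg = VO2 * 20.1 / 60
Power per kg = 11.1 * 20.1 / 60 = 3.7185 W/kg
Cost = power_per_kg / speed
Cost = 3.7185 / 2.75
Cost = 1.3522


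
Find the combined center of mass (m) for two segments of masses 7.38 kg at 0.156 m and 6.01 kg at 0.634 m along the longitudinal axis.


COM = (m1*x1 + m2*x2) / (m1 + m2)
COM = (7.38*0.156 + 6.01*0.634) / (7.38 + 6.01)
Numerator = 4.9616
Denominator = 13.3900
COM = 0.3705


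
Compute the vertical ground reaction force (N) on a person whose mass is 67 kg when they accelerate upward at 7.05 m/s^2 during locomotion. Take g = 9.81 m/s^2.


GRF = m * (g + a)
GRF = 67 * (9.81 + 7.05)
GRF = 67 * 16.8600
GRF = 1129.6200


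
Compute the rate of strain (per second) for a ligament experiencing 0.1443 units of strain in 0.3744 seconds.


strain_rate = delta_strain / delta_t
strain_rate = 0.1443 / 0.3744
strain_rate = 0.3854


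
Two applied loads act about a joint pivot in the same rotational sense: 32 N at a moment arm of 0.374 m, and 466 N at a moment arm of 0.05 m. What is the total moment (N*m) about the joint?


M = F1 * d1 + F2 * d2
M = 32 * 0.374 + 466 * 0.05
M = 11.9680 + 23.3000
M = 35.2680


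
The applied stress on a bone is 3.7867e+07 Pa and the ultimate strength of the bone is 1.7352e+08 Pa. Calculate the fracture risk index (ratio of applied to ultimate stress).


FRI = applied / ultimate
FRI = 3.7867e+07 / 1.7352e+08
FRI = 0.2182


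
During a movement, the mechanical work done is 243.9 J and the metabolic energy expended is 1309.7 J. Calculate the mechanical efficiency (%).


eta = (W_mech / E_meta) * 100
eta = (243.9 / 1309.7) * 100
ratio = 0.1862
eta = 18.6226
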